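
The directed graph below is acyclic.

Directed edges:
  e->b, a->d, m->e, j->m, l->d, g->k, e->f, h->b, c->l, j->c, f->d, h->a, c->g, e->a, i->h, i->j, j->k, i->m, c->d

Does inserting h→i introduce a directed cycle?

Adding h→i creates a cycle iff i can already reach h.
Path from i: i → h.
So i → … → h → i is a cycle.

Yes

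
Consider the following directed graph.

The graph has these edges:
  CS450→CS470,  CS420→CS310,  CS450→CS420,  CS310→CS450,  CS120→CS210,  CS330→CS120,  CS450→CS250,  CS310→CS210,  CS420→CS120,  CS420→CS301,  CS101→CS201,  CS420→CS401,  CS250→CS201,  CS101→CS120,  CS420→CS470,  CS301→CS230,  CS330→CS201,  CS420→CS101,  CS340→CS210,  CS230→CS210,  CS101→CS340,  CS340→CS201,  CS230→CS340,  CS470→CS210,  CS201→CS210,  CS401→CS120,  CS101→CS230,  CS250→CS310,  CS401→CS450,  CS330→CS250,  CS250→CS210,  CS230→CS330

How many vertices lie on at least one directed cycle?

A vertex is on a directed cycle iff it belongs to a strongly connected component of size ≥ 2 (or has a self-loop).
The vertices on cycles are {CS101, CS230, CS250, CS301, CS310, CS330, CS401, CS420, CS450} — 9 in total.

9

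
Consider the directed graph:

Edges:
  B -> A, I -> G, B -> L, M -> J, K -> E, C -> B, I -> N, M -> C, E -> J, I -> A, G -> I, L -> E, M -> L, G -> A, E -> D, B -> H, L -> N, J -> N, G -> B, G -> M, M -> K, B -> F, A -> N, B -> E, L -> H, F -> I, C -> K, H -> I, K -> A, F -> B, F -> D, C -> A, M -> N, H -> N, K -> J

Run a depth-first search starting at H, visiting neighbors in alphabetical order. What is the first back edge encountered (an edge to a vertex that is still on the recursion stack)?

DFS from H (visiting neighbors in alphabetical order); mark gray on enter, black on exit:
H gray
  I gray
    A gray
      N gray
      N black
    A black
    G gray
      G→A: A black — skip
      B gray
        B→A: A black — skip
        E gray
          D gray
          D black
          J gray
            J→N: N black — skip
          J black
        E black
        F gray
          F→B: B is gray → back edge
First back edge: F → B.

F→B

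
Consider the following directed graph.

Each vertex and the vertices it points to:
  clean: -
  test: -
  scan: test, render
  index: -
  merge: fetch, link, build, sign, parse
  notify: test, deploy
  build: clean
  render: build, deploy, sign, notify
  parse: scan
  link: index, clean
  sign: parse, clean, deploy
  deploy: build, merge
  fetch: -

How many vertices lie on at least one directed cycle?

A vertex is on a directed cycle iff it belongs to a strongly connected component of size ≥ 2 (or has a self-loop).
The vertices on cycles are {scan, sign, merge, parse, deploy, notify, render} — 7 in total.

7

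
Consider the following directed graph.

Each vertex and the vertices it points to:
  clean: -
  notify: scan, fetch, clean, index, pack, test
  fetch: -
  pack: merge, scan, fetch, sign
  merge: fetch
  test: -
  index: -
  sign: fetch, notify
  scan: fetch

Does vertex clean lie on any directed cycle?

No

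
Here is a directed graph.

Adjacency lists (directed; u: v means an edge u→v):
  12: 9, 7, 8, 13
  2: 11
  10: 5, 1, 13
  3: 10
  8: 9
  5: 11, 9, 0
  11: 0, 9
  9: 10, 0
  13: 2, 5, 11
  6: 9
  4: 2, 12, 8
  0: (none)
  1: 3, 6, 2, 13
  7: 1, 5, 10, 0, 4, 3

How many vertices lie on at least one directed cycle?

A vertex is on a directed cycle iff it belongs to a strongly connected component of size ≥ 2 (or has a self-loop).
The vertices on cycles are {1, 2, 3, 4, 5, 6, 7, 9, 10, 11, 12, 13} — 12 in total.

12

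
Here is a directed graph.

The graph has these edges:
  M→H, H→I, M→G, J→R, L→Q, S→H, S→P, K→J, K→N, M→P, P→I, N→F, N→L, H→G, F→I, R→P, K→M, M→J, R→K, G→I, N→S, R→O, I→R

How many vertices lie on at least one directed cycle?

A vertex is on a directed cycle iff it belongs to a strongly connected component of size ≥ 2 (or has a self-loop).
The vertices on cycles are {F, G, H, I, J, K, M, N, P, R, S} — 11 in total.

11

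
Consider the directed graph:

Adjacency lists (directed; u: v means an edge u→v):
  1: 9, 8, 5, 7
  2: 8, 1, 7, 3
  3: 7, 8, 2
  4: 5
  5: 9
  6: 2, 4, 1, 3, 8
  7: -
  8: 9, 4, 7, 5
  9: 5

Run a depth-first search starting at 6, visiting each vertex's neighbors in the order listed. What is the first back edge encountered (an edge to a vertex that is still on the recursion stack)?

DFS from 6 (visiting each vertex's neighbors in the order listed); mark gray on enter, black on exit:
6 gray
  2 gray
    8 gray
      9 gray
        5 gray
          5→9: 9 is gray → back edge
First back edge: 5 → 9.

5→9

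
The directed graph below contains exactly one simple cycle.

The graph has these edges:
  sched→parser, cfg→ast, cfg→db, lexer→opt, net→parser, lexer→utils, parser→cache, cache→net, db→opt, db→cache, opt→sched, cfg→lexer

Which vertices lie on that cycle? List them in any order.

DFS with gray/black marking from cache:
cache gray
  net gray
    parser gray
      parser→cache: cache is gray → back edge
Back edge closes the cycle cache → net → parser → cache; its vertices are {net, cache, parser}.

net, cache, parser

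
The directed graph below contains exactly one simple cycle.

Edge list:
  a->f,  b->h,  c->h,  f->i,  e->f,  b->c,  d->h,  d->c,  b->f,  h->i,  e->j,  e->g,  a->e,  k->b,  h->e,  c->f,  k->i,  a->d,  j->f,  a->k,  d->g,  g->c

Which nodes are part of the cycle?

c, e, g, h

DFS with gray/black marking from e:
e gray
  f gray
    i gray
    i black
  f black
  j gray
    j→f: f black — skip
  j black
  g gray
    c gray
      c→f: f black — skip
      h gray
        h→i: i black — skip
        h→e: e is gray → back edge
Back edge closes the cycle e → g → c → h → e; its vertices are {c, e, g, h}.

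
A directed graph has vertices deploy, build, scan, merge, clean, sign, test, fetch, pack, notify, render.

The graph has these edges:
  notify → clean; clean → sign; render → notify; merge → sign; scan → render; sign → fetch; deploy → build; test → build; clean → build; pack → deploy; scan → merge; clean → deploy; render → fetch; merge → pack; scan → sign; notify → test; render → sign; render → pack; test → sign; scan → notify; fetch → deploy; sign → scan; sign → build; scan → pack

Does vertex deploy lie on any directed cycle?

deploy lies on a cycle iff there is a path from deploy back to itself.
Exploring from deploy, it never reaches itself; equivalently, its strongly connected component is a singleton.

No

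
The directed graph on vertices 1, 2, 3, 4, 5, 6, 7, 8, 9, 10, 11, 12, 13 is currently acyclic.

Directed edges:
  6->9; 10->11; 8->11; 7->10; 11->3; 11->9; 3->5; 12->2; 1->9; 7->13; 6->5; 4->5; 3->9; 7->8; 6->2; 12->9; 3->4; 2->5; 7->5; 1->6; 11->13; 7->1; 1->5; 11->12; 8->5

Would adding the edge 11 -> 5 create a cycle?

Adding 11→5 creates a cycle iff 5 can already reach 11.
Explore from 5: no path reaches 11. The graph stays acyclic.

No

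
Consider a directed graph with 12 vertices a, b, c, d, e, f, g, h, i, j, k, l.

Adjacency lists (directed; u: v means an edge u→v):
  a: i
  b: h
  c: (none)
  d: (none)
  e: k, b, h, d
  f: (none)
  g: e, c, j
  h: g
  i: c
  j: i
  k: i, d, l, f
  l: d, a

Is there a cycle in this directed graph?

DFS with white/gray/black marking, starting from f:
f gray
f black
a gray
  i gray
    c gray
    c black
  i black
a black
b gray
  h gray
    g gray
      e gray
        k gray
          k→i: i black — skip
          d gray
          d black
          l gray
            l→d: d black — skip
            l→a: a black — skip
          l black
          k→f: f black — skip
        k black
        e→b: b is gray → back edge
Back edge found, so a cycle exists: b → h → g → e → b.

Yes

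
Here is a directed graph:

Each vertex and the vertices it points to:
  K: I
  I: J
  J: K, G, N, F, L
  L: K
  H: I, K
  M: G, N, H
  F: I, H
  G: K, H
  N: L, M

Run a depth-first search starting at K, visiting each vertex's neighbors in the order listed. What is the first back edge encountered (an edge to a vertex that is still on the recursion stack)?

J→K

DFS from K (visiting each vertex's neighbors in the order listed); mark gray on enter, black on exit:
K gray
  I gray
    J gray
      J→K: K is gray → back edge
First back edge: J → K.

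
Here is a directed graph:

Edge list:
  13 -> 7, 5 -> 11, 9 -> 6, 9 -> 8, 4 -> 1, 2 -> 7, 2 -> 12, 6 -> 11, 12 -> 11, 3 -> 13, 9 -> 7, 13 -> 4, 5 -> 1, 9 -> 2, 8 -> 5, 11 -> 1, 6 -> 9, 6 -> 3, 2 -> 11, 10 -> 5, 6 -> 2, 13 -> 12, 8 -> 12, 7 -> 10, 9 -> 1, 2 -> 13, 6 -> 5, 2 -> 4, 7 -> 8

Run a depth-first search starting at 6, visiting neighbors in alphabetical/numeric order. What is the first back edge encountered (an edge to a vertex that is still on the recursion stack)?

9->6

DFS from 6 (visiting neighbors in alphabetical/numeric order); mark gray on enter, black on exit:
6 gray
  2 gray
    4 gray
      1 gray
      1 black
    4 black
    7 gray
      8 gray
        5 gray
          5→1: 1 black — skip
          11 gray
            11→1: 1 black — skip
          11 black
        5 black
        12 gray
          12→11: 11 black — skip
        12 black
      8 black
      10 gray
        10→5: 5 black — skip
      10 black
    7 black
    2→11: 11 black — skip
    2→12: 12 black — skip
    13 gray
      13→4: 4 black — skip
      13→7: 7 black — skip
      13→12: 12 black — skip
    13 black
  2 black
  3 gray
    3→13: 13 black — skip
  3 black
  6→5: 5 black — skip
  9 gray
    9→1: 1 black — skip
    9→2: 2 black — skip
    9→6: 6 is gray → back edge
First back edge: 9 → 6.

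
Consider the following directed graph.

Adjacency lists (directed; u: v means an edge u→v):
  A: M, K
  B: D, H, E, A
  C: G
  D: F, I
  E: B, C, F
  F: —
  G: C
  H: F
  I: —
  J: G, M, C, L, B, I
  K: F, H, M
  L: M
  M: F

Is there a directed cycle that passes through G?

G is on a cycle iff G can reach itself via ≥1 edge.
G → C → G — yes.

Yes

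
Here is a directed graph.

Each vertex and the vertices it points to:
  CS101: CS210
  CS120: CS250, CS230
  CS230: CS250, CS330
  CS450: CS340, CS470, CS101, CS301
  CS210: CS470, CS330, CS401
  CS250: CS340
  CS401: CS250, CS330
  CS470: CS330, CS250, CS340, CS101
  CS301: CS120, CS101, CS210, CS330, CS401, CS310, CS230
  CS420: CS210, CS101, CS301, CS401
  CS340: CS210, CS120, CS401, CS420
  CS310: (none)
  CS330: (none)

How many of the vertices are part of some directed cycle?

10

A vertex is on a directed cycle iff it belongs to a strongly connected component of size ≥ 2 (or has a self-loop).
The vertices on cycles are {CS101, CS120, CS210, CS230, CS250, CS301, CS340, CS401, CS420, CS470} — 10 in total.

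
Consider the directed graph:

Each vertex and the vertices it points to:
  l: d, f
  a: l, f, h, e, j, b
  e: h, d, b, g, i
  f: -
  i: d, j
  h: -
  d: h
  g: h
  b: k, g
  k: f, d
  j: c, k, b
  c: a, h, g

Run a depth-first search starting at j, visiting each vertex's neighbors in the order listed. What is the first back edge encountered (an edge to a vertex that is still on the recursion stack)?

DFS from j (visiting each vertex's neighbors in the order listed); mark gray on enter, black on exit:
j gray
  c gray
    a gray
      l gray
        d gray
          h gray
          h black
        d black
        f gray
        f black
      l black
      a→f: f black — skip
      a→h: h black — skip
      e gray
        e→h: h black — skip
        e→d: d black — skip
        b gray
          k gray
            k→f: f black — skip
            k→d: d black — skip
          k black
          g gray
            g→h: h black — skip
          g black
        b black
        e→g: g black — skip
        i gray
          i→d: d black — skip
          i→j: j is gray → back edge
First back edge: i → j.

i→j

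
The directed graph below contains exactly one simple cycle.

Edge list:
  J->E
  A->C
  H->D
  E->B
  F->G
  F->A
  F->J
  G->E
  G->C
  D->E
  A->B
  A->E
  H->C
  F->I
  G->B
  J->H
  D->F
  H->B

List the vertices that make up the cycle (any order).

DFS with gray/black marking from D:
D gray
  E gray
    B gray
    B black
  E black
  F gray
    G gray
      G→B: B black — skip
      C gray
      C black
      G→E: E black — skip
    G black
    A gray
      A→B: B black — skip
      A→E: E black — skip
      A→C: C black — skip
    A black
    I gray
    I black
    J gray
      H gray
        H→B: B black — skip
        H→D: D is gray → back edge
Back edge closes the cycle D → F → J → H → D; its vertices are {D, F, H, J}.

D, F, H, J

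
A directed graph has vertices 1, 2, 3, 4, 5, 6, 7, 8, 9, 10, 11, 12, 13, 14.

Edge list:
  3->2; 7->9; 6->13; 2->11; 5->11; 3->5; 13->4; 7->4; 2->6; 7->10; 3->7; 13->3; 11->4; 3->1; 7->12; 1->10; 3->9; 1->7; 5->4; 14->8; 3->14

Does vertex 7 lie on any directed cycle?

No

7 lies on a cycle iff there is a path from 7 back to itself.
Exploring from 7, it never reaches itself; equivalently, its strongly connected component is a singleton.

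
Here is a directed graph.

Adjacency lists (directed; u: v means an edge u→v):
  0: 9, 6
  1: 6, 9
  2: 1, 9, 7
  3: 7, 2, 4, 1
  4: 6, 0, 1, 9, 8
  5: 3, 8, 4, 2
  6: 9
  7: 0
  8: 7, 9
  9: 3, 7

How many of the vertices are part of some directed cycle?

A vertex is on a directed cycle iff it belongs to a strongly connected component of size ≥ 2 (or has a self-loop).
The vertices on cycles are {0, 1, 2, 3, 4, 6, 7, 8, 9} — 9 in total.

9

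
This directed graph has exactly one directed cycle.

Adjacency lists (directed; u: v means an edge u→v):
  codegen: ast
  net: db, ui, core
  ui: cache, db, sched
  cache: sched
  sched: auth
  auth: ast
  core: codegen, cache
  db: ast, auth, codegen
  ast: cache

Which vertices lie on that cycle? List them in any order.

ast, auth, cache, sched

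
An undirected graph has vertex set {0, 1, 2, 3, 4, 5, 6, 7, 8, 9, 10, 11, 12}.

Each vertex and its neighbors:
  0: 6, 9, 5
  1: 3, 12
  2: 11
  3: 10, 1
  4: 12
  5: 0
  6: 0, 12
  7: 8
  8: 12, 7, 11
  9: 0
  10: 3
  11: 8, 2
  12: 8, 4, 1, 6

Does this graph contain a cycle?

No

DFS, tracking each vertex's parent; an edge to a visited non-parent vertex closes a cycle.
Start from 9:
visit 9 (parent –)
  visit 0 (parent 9)
    visit 6 (parent 0)
      6–0: parent, skip
      visit 12 (parent 6)
        visit 8 (parent 12)
          8–12: parent, skip
          visit 7 (parent 8)
            7–8: parent, skip
          visit 11 (parent 8)
            11–8: parent, skip
            visit 2 (parent 11)
              2–11: parent, skip
        visit 4 (parent 12)
          4–12: parent, skip
        visit 1 (parent 12)
          visit 3 (parent 1)
            visit 10 (parent 3)
              10–3: parent, skip
            3–1: parent, skip
          1–12: parent, skip
        12–6: parent, skip
    0–9: parent, skip
    visit 5 (parent 0)
      5–0: parent, skip
No non-parent visited neighbor found — the graph is a forest.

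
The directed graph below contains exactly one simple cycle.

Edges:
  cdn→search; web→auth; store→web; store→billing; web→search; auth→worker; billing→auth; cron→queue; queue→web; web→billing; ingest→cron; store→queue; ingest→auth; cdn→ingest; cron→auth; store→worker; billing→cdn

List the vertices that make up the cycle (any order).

cdn, web, cron, queue, ingest, billing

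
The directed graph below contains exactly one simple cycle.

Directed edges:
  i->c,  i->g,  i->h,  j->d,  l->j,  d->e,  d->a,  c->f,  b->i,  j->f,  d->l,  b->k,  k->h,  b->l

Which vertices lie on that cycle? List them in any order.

d, j, l

DFS with gray/black marking from l:
l gray
  j gray
    f gray
    f black
    d gray
      a gray
      a black
      e gray
      e black
      d→l: l is gray → back edge
Back edge closes the cycle l → j → d → l; its vertices are {d, j, l}.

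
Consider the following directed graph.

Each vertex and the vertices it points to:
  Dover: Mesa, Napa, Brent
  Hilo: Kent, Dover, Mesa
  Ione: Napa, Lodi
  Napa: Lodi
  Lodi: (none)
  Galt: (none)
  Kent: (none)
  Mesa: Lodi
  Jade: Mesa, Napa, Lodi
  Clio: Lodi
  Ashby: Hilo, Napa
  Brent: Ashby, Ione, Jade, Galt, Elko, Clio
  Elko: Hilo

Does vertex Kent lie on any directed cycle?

No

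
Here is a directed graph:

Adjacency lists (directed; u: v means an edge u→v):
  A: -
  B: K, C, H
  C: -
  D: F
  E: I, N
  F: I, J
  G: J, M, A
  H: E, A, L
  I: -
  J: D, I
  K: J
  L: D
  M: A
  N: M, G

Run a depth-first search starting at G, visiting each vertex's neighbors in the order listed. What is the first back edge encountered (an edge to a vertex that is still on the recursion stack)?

DFS from G (visiting each vertex's neighbors in the order listed); mark gray on enter, black on exit:
G gray
  J gray
    D gray
      F gray
        I gray
        I black
        F→J: J is gray → back edge
First back edge: F → J.

F→J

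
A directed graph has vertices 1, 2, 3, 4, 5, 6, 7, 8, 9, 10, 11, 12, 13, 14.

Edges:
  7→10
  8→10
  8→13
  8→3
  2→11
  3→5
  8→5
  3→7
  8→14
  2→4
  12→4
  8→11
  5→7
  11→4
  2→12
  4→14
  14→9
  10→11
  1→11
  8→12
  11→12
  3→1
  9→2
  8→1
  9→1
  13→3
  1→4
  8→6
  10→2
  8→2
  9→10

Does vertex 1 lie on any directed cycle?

1 is on a cycle iff 1 can reach itself via ≥1 edge.
1 → 4 → 14 → 9 → 1 — yes.

Yes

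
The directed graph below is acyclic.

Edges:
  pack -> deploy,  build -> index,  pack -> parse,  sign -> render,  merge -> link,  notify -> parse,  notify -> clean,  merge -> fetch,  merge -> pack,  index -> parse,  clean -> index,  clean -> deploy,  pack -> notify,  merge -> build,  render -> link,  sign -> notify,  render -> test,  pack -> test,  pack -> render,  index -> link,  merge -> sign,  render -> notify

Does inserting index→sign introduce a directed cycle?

Yes

Adding index→sign creates a cycle iff sign can already reach index.
Path from sign: sign → notify → clean → index.
So sign → … → index → sign is a cycle.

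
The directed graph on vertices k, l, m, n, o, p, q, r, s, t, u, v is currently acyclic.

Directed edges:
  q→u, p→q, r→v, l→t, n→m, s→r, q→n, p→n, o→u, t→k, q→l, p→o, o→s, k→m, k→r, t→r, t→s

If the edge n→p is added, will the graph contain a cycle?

Yes

Adding n→p creates a cycle iff p can already reach n.
Path from p: p → n.
So p → … → n → p is a cycle.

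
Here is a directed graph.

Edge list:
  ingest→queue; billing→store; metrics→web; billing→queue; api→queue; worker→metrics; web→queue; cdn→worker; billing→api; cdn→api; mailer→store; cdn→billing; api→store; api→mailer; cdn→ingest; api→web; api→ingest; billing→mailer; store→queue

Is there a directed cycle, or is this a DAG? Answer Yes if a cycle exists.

DFS with white/gray/black marking, starting from store:
store gray
  queue gray
  queue black
store black
ingest gray
  ingest→queue: queue black — skip
ingest black
billing gray
  billing→queue: queue black — skip
  mailer gray
    mailer→store: store black — skip
  mailer black
  api gray
    api→ingest: ingest black — skip
    api→store: store black — skip
    api→mailer: mailer black — skip
    api→queue: queue black — skip
    web gray
      web→queue: queue black — skip
    web black
  api black
  billing→store: store black — skip
billing black
metrics gray
  metrics→web: web black — skip
metrics black
worker gray
  worker→metrics: metrics black — skip
worker black
cdn gray
  cdn→worker: worker black — skip
  cdn→api: api black — skip
  cdn→billing: billing black — skip
  cdn→ingest: ingest black — skip
cdn black
Every edge goes to a white or black vertex — no back edge, so the graph is acyclic.

No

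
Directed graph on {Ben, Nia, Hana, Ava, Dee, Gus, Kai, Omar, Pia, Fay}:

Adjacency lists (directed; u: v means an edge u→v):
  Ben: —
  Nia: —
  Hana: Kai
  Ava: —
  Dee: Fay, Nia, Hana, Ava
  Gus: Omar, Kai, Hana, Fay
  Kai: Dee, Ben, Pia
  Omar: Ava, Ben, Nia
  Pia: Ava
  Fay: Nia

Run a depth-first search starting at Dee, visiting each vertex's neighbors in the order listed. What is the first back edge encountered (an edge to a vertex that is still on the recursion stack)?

Kai→Dee

DFS from Dee (visiting each vertex's neighbors in the order listed); mark gray on enter, black on exit:
Dee gray
  Fay gray
    Nia gray
    Nia black
  Fay black
  Dee→Nia: Nia black — skip
  Hana gray
    Kai gray
      Kai→Dee: Dee is gray → back edge
First back edge: Kai → Dee.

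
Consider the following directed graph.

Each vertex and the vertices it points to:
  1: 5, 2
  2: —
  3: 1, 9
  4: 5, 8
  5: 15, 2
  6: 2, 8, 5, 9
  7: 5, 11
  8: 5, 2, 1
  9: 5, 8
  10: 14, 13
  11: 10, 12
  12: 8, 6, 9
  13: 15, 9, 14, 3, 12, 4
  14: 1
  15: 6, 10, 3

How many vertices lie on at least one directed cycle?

12

A vertex is on a directed cycle iff it belongs to a strongly connected component of size ≥ 2 (or has a self-loop).
The vertices on cycles are {1, 3, 4, 5, 6, 8, 9, 10, 12, 13, 14, 15} — 12 in total.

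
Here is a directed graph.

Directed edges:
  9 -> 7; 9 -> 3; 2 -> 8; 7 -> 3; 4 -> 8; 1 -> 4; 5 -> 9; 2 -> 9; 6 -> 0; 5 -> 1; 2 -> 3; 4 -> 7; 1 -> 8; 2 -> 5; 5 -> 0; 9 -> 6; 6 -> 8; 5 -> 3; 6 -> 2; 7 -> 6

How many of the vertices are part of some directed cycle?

A vertex is on a directed cycle iff it belongs to a strongly connected component of size ≥ 2 (or has a self-loop).
The vertices on cycles are {1, 2, 4, 5, 6, 7, 9} — 7 in total.

7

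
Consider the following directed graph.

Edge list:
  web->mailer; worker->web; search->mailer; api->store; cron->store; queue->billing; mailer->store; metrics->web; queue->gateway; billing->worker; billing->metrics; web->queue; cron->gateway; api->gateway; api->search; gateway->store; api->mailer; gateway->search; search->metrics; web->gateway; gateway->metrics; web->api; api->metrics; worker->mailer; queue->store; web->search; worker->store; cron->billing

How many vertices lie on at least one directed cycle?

A vertex is on a directed cycle iff it belongs to a strongly connected component of size ≥ 2 (or has a self-loop).
The vertices on cycles are {api, web, queue, search, worker, billing, gateway, metrics} — 8 in total.

8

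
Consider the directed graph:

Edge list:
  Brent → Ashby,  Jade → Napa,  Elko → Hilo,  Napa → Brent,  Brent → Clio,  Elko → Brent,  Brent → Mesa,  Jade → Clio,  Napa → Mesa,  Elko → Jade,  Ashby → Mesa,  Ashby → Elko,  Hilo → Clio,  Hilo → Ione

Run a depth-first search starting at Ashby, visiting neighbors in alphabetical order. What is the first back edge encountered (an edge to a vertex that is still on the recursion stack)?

Brent→Ashby

DFS from Ashby (visiting neighbors in alphabetical order); mark gray on enter, black on exit:
Ashby gray
  Elko gray
    Brent gray
      Brent→Ashby: Ashby is gray → back edge
First back edge: Brent → Ashby.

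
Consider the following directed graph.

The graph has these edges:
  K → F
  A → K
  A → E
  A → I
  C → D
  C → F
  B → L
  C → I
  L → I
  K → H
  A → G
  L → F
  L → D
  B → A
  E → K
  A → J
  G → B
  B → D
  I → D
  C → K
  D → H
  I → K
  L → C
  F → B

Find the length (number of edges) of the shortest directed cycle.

For each vertex v, BFS finds the shortest path from v back to v.
The shortest such closed walk is B → L → F → B, length 3.

3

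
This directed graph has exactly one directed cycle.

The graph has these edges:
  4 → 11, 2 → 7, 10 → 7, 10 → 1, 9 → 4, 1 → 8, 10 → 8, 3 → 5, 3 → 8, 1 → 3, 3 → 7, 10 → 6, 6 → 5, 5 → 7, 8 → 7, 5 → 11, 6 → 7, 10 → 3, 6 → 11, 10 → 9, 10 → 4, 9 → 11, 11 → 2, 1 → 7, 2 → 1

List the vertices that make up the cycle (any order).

DFS with gray/black marking from 1:
1 gray
  3 gray
    5 gray
      7 gray
      7 black
      11 gray
        2 gray
          2→7: 7 black — skip
          2→1: 1 is gray → back edge
Back edge closes the cycle 1 → 3 → 5 → 11 → 2 → 1; its vertices are {1, 2, 3, 5, 11}.

1, 2, 3, 5, 11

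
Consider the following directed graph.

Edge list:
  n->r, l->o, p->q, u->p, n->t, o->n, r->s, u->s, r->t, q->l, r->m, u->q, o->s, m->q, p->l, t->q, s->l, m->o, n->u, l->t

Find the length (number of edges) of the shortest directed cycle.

3

For each vertex v, BFS finds the shortest path from v back to v.
The shortest such closed walk is t → q → l → t, length 3.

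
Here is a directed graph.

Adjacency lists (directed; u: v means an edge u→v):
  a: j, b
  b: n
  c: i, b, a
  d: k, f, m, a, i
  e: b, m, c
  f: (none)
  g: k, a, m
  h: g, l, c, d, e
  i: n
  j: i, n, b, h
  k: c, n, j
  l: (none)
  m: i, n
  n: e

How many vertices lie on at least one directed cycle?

A vertex is on a directed cycle iff it belongs to a strongly connected component of size ≥ 2 (or has a self-loop).
The vertices on cycles are {a, b, c, d, e, g, h, i, j, k, m, n} — 12 in total.

12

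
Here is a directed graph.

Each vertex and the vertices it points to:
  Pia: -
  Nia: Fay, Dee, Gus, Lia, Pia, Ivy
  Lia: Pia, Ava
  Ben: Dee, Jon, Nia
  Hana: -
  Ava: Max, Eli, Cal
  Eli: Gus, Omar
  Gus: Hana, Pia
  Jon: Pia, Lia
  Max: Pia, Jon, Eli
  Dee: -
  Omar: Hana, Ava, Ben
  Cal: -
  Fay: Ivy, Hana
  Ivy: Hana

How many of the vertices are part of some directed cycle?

8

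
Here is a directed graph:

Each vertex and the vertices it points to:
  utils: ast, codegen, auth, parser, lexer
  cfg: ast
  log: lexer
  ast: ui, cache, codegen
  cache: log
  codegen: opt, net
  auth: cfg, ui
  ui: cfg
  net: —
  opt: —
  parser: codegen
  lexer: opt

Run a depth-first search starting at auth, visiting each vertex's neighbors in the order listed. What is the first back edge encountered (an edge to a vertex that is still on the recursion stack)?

ui→cfg

DFS from auth (visiting each vertex's neighbors in the order listed); mark gray on enter, black on exit:
auth gray
  cfg gray
    ast gray
      ui gray
        ui→cfg: cfg is gray → back edge
First back edge: ui → cfg.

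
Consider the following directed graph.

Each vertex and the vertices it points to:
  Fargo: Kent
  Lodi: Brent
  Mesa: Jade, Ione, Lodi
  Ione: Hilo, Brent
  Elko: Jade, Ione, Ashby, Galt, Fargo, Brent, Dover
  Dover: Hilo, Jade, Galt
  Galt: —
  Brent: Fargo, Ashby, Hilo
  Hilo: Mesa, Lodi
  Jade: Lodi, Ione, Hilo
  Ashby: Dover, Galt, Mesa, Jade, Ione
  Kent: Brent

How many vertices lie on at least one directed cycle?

A vertex is on a directed cycle iff it belongs to a strongly connected component of size ≥ 2 (or has a self-loop).
The vertices on cycles are {Hilo, Ione, Jade, Kent, Lodi, Mesa, Ashby, Brent, Dover, Fargo} — 10 in total.

10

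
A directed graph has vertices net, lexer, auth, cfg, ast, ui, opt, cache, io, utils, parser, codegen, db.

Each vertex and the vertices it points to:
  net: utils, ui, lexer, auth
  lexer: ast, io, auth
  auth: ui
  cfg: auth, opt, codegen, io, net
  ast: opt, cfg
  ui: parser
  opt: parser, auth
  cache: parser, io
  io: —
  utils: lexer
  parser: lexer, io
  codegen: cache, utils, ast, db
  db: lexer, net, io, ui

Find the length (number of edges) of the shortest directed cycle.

For each vertex v, BFS finds the shortest path from v back to v.
The shortest such closed walk is codegen → ast → cfg → codegen, length 3.

3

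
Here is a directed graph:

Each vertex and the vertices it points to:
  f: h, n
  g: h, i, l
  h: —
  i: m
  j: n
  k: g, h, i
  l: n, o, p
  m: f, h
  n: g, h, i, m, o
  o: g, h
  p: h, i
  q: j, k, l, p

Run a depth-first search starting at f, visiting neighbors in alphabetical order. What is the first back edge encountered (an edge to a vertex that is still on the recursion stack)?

DFS from f (visiting neighbors in alphabetical order); mark gray on enter, black on exit:
f gray
  h gray
  h black
  n gray
    g gray
      g→h: h black — skip
      i gray
        m gray
          m→f: f is gray → back edge
First back edge: m → f.

m→f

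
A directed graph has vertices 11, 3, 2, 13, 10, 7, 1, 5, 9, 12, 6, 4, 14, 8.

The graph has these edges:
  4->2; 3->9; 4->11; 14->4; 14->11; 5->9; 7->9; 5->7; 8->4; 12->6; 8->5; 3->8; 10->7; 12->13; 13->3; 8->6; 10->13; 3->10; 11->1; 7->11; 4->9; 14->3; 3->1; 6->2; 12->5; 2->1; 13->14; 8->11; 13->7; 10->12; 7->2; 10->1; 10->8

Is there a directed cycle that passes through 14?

Yes

14 is on a cycle iff 14 can reach itself via ≥1 edge.
14 → 3 → 10 → 13 → 14 — yes.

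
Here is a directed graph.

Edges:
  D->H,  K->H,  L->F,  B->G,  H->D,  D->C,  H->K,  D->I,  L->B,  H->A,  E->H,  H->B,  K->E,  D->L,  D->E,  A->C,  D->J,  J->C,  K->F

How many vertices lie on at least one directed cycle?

A vertex is on a directed cycle iff it belongs to a strongly connected component of size ≥ 2 (or has a self-loop).
The vertices on cycles are {D, E, H, K} — 4 in total.

4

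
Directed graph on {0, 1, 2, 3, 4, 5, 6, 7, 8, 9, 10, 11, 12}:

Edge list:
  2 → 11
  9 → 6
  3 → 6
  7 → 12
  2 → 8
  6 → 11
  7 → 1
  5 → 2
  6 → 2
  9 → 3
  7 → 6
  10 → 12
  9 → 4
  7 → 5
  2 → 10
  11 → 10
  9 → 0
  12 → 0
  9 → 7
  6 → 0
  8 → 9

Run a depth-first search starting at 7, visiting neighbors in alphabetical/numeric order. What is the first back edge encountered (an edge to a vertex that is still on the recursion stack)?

6->2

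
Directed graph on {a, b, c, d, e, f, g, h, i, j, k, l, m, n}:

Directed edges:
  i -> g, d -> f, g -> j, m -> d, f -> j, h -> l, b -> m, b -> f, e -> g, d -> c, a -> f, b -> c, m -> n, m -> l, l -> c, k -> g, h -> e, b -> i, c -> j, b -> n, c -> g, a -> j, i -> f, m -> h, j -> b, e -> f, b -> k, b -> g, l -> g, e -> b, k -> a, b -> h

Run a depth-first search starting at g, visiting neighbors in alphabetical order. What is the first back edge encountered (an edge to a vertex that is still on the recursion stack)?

DFS from g (visiting neighbors in alphabetical order); mark gray on enter, black on exit:
g gray
  j gray
    b gray
      c gray
        c→g: g is gray → back edge
First back edge: c → g.

c->g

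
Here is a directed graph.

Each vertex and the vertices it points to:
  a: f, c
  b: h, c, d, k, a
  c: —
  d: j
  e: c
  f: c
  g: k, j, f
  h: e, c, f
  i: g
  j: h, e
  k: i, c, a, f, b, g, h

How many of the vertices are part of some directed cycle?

A vertex is on a directed cycle iff it belongs to a strongly connected component of size ≥ 2 (or has a self-loop).
The vertices on cycles are {b, g, i, k} — 4 in total.

4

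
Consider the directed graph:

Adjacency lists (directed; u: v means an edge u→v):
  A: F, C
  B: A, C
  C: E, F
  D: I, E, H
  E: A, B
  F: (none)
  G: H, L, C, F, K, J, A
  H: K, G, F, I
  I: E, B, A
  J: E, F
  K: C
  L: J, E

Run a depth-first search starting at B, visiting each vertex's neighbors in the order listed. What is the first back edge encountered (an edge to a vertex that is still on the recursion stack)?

E→A

DFS from B (visiting each vertex's neighbors in the order listed); mark gray on enter, black on exit:
B gray
  A gray
    F gray
    F black
    C gray
      E gray
        E→A: A is gray → back edge
First back edge: E → A.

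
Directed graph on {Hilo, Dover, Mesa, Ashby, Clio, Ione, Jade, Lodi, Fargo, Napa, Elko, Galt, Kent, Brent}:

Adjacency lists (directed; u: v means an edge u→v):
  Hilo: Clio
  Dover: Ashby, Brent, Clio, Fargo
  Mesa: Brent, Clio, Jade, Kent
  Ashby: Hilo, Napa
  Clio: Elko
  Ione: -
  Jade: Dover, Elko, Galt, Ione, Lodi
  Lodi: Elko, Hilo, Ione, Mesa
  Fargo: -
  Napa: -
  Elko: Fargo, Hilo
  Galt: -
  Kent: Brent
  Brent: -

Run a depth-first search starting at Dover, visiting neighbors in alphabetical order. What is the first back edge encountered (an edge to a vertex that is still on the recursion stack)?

Elko->Hilo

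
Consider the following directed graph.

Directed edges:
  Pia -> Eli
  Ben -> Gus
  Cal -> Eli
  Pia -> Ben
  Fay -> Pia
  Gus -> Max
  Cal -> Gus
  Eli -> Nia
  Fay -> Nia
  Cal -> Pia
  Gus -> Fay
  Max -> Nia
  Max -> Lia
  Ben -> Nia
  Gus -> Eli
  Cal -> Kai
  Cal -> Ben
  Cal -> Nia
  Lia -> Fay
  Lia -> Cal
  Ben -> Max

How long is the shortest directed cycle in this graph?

4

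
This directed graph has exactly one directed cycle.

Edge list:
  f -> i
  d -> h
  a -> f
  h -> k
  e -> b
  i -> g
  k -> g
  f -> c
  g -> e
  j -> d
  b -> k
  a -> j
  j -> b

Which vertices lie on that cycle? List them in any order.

DFS with gray/black marking from g:
g gray
  e gray
    b gray
      k gray
        k→g: g is gray → back edge
Back edge closes the cycle g → e → b → k → g; its vertices are {b, e, g, k}.

b, e, g, k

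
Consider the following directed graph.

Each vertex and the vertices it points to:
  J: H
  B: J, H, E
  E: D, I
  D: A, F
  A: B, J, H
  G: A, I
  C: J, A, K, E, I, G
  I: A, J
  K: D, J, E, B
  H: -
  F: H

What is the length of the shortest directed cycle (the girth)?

4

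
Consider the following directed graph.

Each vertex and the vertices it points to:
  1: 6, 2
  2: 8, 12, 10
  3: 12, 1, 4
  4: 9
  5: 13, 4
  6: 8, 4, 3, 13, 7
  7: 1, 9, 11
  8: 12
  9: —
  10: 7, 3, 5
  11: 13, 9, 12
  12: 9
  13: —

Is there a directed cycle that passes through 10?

Yes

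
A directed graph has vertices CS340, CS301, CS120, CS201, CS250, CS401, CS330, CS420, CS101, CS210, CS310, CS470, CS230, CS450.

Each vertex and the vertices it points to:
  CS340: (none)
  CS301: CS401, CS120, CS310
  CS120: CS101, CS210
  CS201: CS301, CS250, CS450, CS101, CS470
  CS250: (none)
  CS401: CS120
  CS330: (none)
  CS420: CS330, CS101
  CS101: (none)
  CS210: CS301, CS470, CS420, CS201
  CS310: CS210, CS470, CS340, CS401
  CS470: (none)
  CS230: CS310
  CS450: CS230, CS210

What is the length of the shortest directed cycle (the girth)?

3

For each vertex v, BFS finds the shortest path from v back to v.
The shortest such closed walk is CS201 → CS450 → CS210 → CS201, length 3.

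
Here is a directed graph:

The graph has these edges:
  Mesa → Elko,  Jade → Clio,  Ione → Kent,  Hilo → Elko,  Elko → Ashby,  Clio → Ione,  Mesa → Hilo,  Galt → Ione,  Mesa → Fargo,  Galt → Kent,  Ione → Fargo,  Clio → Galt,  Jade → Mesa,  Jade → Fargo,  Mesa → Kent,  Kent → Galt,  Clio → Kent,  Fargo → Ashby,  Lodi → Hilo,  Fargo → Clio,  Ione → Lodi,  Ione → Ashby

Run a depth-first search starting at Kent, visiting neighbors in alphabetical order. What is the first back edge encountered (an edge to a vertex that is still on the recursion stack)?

Clio→Galt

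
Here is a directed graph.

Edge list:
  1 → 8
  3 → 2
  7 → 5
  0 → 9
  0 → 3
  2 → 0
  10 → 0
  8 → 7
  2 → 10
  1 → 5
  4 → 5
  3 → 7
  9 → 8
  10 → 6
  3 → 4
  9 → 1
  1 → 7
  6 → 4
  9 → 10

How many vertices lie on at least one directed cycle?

5

A vertex is on a directed cycle iff it belongs to a strongly connected component of size ≥ 2 (or has a self-loop).
The vertices on cycles are {0, 2, 3, 9, 10} — 5 in total.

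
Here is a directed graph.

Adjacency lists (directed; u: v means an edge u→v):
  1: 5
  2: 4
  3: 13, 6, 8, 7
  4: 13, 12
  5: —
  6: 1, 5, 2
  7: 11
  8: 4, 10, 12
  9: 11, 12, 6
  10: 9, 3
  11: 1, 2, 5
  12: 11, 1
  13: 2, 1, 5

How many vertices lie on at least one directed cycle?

A vertex is on a directed cycle iff it belongs to a strongly connected component of size ≥ 2 (or has a self-loop).
The vertices on cycles are {2, 3, 4, 8, 10, 11, 12, 13} — 8 in total.

8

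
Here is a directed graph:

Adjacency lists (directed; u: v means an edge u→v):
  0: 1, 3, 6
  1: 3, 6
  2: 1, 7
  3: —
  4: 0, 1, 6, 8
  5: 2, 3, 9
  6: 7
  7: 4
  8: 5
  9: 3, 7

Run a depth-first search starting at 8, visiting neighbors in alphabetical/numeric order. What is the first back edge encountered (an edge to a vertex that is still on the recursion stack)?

0->1

DFS from 8 (visiting neighbors in alphabetical/numeric order); mark gray on enter, black on exit:
8 gray
  5 gray
    2 gray
      1 gray
        3 gray
        3 black
        6 gray
          7 gray
            4 gray
              0 gray
                0→1: 1 is gray → back edge
First back edge: 0 → 1.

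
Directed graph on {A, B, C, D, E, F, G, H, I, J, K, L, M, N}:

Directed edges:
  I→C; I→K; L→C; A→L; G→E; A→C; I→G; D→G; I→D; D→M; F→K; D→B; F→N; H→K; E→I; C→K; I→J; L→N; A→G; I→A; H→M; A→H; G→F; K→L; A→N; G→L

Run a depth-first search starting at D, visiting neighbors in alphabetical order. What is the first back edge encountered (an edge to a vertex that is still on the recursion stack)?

L→C

DFS from D (visiting neighbors in alphabetical order); mark gray on enter, black on exit:
D gray
  B gray
  B black
  G gray
    E gray
      I gray
        A gray
          C gray
            K gray
              L gray
                L→C: C is gray → back edge
First back edge: L → C.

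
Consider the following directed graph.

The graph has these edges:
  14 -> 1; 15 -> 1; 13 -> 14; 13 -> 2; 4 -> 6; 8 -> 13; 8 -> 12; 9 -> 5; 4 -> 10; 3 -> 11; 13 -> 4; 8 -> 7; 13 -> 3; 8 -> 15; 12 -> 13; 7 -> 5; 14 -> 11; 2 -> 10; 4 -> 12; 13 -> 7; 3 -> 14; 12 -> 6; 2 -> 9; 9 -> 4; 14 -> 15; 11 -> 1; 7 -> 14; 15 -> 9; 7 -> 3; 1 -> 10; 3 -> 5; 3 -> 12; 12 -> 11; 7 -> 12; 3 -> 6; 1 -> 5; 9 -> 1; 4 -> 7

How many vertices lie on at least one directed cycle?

9

A vertex is on a directed cycle iff it belongs to a strongly connected component of size ≥ 2 (or has a self-loop).
The vertices on cycles are {2, 3, 4, 7, 9, 12, 13, 14, 15} — 9 in total.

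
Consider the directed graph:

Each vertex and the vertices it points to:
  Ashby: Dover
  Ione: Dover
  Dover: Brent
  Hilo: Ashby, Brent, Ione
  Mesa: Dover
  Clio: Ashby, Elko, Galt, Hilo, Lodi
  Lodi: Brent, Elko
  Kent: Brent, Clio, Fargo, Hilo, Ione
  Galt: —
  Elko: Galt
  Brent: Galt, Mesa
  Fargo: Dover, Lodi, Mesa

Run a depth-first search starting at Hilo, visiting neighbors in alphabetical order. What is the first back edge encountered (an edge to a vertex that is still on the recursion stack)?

Mesa->Dover

DFS from Hilo (visiting neighbors in alphabetical order); mark gray on enter, black on exit:
Hilo gray
  Ashby gray
    Dover gray
      Brent gray
        Galt gray
        Galt black
        Mesa gray
          Mesa→Dover: Dover is gray → back edge
First back edge: Mesa → Dover.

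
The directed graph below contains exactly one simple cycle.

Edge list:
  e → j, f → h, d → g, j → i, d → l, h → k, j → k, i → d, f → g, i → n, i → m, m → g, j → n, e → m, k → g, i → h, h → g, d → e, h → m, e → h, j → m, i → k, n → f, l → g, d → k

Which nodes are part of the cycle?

DFS with gray/black marking from d:
d gray
  g gray
  g black
  k gray
    k→g: g black — skip
  k black
  l gray
    l→g: g black — skip
  l black
  e gray
    h gray
      h→k: k black — skip
      m gray
        m→g: g black — skip
      m black
      h→g: g black — skip
    h black
    e→m: m black — skip
    j gray
      j→k: k black — skip
      i gray
        i→d: d is gray → back edge
Back edge closes the cycle d → e → j → i → d; its vertices are {d, e, i, j}.

d, e, i, j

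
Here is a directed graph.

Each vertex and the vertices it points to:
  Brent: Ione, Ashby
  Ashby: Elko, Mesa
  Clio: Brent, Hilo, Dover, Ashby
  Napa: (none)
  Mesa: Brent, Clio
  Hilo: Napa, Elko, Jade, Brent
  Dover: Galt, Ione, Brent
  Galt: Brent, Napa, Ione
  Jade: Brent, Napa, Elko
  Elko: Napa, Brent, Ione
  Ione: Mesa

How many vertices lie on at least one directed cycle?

A vertex is on a directed cycle iff it belongs to a strongly connected component of size ≥ 2 (or has a self-loop).
The vertices on cycles are {Clio, Elko, Galt, Hilo, Ione, Jade, Mesa, Ashby, Brent, Dover} — 10 in total.

10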